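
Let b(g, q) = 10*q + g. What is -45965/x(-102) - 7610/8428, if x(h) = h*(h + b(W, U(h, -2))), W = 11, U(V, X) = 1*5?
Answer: -52402255/4405737 ≈ -11.894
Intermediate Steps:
U(V, X) = 5
b(g, q) = g + 10*q
x(h) = h*(61 + h) (x(h) = h*(h + (11 + 10*5)) = h*(h + (11 + 50)) = h*(h + 61) = h*(61 + h))
-45965/x(-102) - 7610/8428 = -45965*(-1/(102*(61 - 102))) - 7610/8428 = -45965/((-102*(-41))) - 7610*1/8428 = -45965/4182 - 3805/4214 = -52402255/4405737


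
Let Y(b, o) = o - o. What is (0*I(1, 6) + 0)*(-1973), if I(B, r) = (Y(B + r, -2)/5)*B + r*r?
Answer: 0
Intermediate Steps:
Y(b, o) = 0
I(B, r) = r**2 (I(B, r) = (0/5)*B + r*r = (0*(1/5))*B + r**2 = 0*B + r**2 = 0 + r**2 = r**2)
(0*I(1, 6) + 0)*(-1973) = (0*6**2 + 0)*(-1973) = (0*36 + 0)*(-1973) = (0 + 0)*(-1973) = 0*(-1973) = 0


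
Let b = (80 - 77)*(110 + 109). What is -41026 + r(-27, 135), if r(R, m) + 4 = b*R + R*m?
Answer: -62414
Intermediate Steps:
b = 657 (b = 3*219 = 657)
r(R, m) = -4 + 657*R + R*m (r(R, m) = -4 + (657*R + R*m) = -4 + 657*R + R*m)
-41026 + r(-27, 135) = -41026 + (-4 + 657*(-27) - 27*135) = -41026 + (-4 - 17739 - 3645) = -41026 - 21388 = -62414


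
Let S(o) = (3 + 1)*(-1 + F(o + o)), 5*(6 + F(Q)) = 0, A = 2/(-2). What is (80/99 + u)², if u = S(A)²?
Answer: 6036668416/9801 ≈ 6.1592e+5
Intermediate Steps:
A = -1 (A = 2*(-½) = -1)
F(Q) = -6 (F(Q) = -6 + (⅕)*0 = -6 + 0 = -6)
S(o) = -28 (S(o) = (3 + 1)*(-1 - 6) = 4*(-7) = -28)
u = 784 (u = (-28)² = 784)
(80/99 + u)² = (80/99 + 784)² = (77696/99)² = 6036668416/9801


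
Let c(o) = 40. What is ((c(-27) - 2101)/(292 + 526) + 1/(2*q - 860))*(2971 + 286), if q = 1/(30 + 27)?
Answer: -82298465517/10024181 ≈ -8210.0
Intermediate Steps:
q = 1/57 ≈ 0.017544
((c(-27) - 2101)/(292 + 526) + 1/(2*q - 860))*(2971 + 286) = ((40 - 2101)/(292 + 526) + 1/(2*(1/57) - 860))*(2971 + 286) = (-2061/818 + 1/(2/57 - 860))*3257 = (-2061*1/818 + 1/(-49018/57))*3257 = (-2061/818 - 57/49018)*3257 = -25268181/10024181*3257 = -82298465517/10024181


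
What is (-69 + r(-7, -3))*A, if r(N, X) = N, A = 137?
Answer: -10412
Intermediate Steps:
(-69 + r(-7, -3))*A = (-69 - 7)*137 = -76*137 = -10412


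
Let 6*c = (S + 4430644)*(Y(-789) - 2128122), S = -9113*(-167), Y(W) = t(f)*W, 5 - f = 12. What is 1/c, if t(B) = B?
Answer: -2/4211600795495 ≈ -4.7488e-13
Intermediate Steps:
f = -7 (f = 5 - 1*12 = 5 - 12 = -7)
Y(W) = -7*W
S = 1521871
c = -4211600795495/2 (c = ((1521871 + 4430644)*(-7*(-789) - 2128122))/6 = (5952515*(5523 - 2128122))/6 = (5952515*(-2122599))/6 = (1/6)*(-12634802386485) = -4211600795495/2 ≈ -2.1058e+12)
1/c = 1/(-4211600795495/2) = -2/4211600795495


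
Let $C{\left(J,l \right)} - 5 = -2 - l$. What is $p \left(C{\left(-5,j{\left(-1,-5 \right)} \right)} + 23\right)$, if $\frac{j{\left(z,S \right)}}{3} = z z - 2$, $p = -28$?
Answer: $-812$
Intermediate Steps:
$j{\left(z,S \right)} = -6 + 3 z^{2}$ ($j{\left(z,S \right)} = 3 \left(z z - 2\right) = 3 \left(z^{2} - 2\right) = 3 \left(-2 + z^{2}\right) = -6 + 3 z^{2}$)
$C{\left(J,l \right)} = 3 - l$ ($C{\left(J,l \right)} = 5 - \left(2 + l\right) = 3 - l$)
$p \left(C{\left(-5,j{\left(-1,-5 \right)} \right)} + 23\right) = - 28 \left(\left(3 - \left(-6 + 3 \left(-1\right)^{2}\right)\right) + 23\right) = - 28 \left(\left(3 - \left(-6 + 3 \cdot 1\right)\right) + 23\right) = - 28 \left(\left(3 - \left(-6 + 3\right)\right) + 23\right) = - 28 \left(\left(3 - -3\right) + 23\right) = - 28 \left(\left(3 + 3\right) + 23\right) = - 28 \left(6 + 23\right) = \left(-28\right) 29 = -812$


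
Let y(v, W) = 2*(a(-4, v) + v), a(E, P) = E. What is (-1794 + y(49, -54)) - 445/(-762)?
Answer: -1298003/762 ≈ -1703.4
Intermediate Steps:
y(v, W) = -8 + 2*v (y(v, W) = 2*(-4 + v) = -8 + 2*v)
(-1794 + y(49, -54)) - 445/(-762) = (-1794 + (-8 + 2*49)) - 445/(-762) = (-1794 + (-8 + 98)) - 445*(-1/762) = (-1794 + 90) + 445/762 = -1704 + 445/762 = -1298003/762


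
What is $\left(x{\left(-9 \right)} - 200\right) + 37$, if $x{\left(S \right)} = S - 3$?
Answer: $-175$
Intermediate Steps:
$x{\left(S \right)} = -3 + S$
$\left(x{\left(-9 \right)} - 200\right) + 37 = \left(\left(-3 - 9\right) - 200\right) + 37 = \left(-12 - 200\right) + 37 = -212 + 37 = -175$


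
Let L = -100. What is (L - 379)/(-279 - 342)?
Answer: 479/621 ≈ 0.77134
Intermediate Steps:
(L - 379)/(-279 - 342) = (-100 - 379)/(-279 - 342) = -479/(-621) = -479*(-1/621) = 479/621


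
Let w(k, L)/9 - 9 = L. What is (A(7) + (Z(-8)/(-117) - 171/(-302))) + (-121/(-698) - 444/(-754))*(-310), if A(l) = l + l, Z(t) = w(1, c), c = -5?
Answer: -8822258671/39735046 ≈ -222.03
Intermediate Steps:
w(k, L) = 81 + 9*L
Z(t) = 36 (Z(t) = 81 + 9*(-5) = 81 - 45 = 36)
A(l) = 2*l
(A(7) + (Z(-8)/(-117) - 171/(-302))) + (-121/(-698) - 444/(-754))*(-310) = (2*7 + (36/(-117) - 171/(-302))) + (-121/(-698) - 444/(-754))*(-310) = (14 + (36*(-1/117) - 171*(-1/302))) + (-121*(-1/698) - 444*(-1/754))*(-310) = (14 + (-4/13 + 171/302)) + (121/698 + 222/377)*(-310) = (14 + 1015/3926) + (200573/263146)*(-310) = 55979/3926 - 31088815/131573 = -8822258671/39735046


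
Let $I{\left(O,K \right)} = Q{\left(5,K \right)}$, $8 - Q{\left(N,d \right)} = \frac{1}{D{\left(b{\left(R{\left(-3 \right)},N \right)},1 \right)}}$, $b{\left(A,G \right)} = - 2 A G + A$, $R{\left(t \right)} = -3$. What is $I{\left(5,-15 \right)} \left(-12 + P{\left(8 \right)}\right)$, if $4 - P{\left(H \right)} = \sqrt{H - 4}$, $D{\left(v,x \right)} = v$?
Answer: $- \frac{2150}{27} \approx -79.63$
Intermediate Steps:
$b{\left(A,G \right)} = A - 2 A G$ ($b{\left(A,G \right)} = - 2 A G + A = A - 2 A G$)
$Q{\left(N,d \right)} = 8 - \frac{1}{-3 + 6 N}$ ($Q{\left(N,d \right)} = 8 - \frac{1}{\left(-3\right) \left(1 - 2 N\right)} = 8 - \frac{1}{-3 + 6 N}$)
$I{\left(O,K \right)} = \frac{215}{27}$ ($I{\left(O,K \right)} = \frac{-25 + 48 \cdot 5}{3 \left(-1 + 2 \cdot 5\right)} = \frac{-25 + 240}{3 \left(-1 + 10\right)} = \frac{1}{3} \cdot \frac{1}{9} \cdot 215 = \frac{215}{27}$)
$P{\left(H \right)} = 4 - \sqrt{-4 + H}$ ($P{\left(H \right)} = 4 - \sqrt{H - 4} = 4 - \sqrt{-4 + H}$)
$I{\left(5,-15 \right)} \left(-12 + P{\left(8 \right)}\right) = \frac{215 \left(-12 + \left(4 - \sqrt{-4 + 8}\right)\right)}{27} = \frac{215 \left(-12 + \left(4 - \sqrt{4}\right)\right)}{27} = \frac{215 \left(-12 + \left(4 - 2\right)\right)}{27} = \frac{215 \left(-12 + 2\right)}{27} = \frac{215}{27} \left(-10\right) = - \frac{2150}{27}$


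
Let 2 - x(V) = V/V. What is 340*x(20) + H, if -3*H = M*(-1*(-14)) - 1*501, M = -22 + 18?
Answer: 1577/3 ≈ 525.67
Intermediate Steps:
M = -4
x(V) = 1 (x(V) = 2 - V/V = 2 - 1*1 = 2 - 1 = 1)
H = 557/3 (H = -(-(-4)*(-14) - 1*501)/3 = -(-4*14 - 501)/3 = -(-56 - 501)/3 = -1/3*(-557) = 557/3 ≈ 185.67)
340*x(20) + H = 340*1 + 557/3 = 340 + 557/3 = 1577/3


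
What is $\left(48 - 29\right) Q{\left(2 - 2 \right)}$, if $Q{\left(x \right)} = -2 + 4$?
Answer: $38$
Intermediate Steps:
$Q{\left(x \right)} = 2$
$\left(48 - 29\right) Q{\left(2 - 2 \right)} = \left(48 - 29\right) 2 = 19 \cdot 2 = 38$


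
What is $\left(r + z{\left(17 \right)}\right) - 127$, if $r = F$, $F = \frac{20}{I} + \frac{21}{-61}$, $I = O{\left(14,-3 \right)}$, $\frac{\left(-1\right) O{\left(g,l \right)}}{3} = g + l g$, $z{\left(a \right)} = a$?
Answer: $- \frac{141046}{1281} \approx -110.11$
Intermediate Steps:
$O{\left(g,l \right)} = - 3 g - 3 g l$ ($O{\left(g,l \right)} = - 3 \left(g + l g\right) = - 3 \left(g + g l\right) = - 3 g - 3 g l$)
$I = 84$ ($I = \left(-3\right) 14 \left(1 - 3\right) = \left(-3\right) 14 \left(-2\right) = 84$)
$F = - \frac{136}{1281}$ ($F = \frac{20}{84} + \frac{21}{-61} = 20 \cdot \frac{1}{84} + 21 \left(- \frac{1}{61}\right) = \frac{5}{21} - \frac{21}{61} = - \frac{136}{1281} \approx -0.10617$)
$r = - \frac{136}{1281} \approx -0.10617$
$\left(r + z{\left(17 \right)}\right) - 127 = \left(- \frac{136}{1281} + 17\right) - 127 = \frac{21641}{1281} - 127 = - \frac{141046}{1281}$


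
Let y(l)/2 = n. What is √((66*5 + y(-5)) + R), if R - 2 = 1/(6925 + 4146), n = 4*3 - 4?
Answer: √42653341339/11071 ≈ 18.655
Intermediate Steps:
n = 8 (n = 12 - 4 = 8)
y(l) = 16 (y(l) = 2*8 = 16)
R = 22143/11071 (R = 2 + 1/(6925 + 4146) = 2 + 1/11071 = 22143/11071 ≈ 2.0001)
√((66*5 + y(-5)) + R) = √((66*5 + 16) + 22143/11071) = √((330 + 16) + 22143/11071) = √(346 + 22143/11071) = √(3852709/11071) = √42653341339/11071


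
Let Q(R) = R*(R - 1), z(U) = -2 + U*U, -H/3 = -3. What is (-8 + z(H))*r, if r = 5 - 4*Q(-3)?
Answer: -3053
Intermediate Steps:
H = 9 (H = -3*(-3) = 9)
z(U) = -2 + U²
Q(R) = R*(-1 + R)
r = -43 (r = 5 - (-12)*(-1 - 3) = 5 - (-12)*(-4) = 5 - 4*12 = 5 - 48 = -43)
(-8 + z(H))*r = (-8 + (-2 + 9²))*(-43) = (-8 + (-2 + 81))*(-43) = (-8 + 79)*(-43) = 71*(-43) = -3053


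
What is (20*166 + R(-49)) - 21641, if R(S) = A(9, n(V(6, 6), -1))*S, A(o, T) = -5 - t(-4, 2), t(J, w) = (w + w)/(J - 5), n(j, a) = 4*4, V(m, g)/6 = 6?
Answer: -162880/9 ≈ -18098.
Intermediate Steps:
V(m, g) = 36 (V(m, g) = 6*6 = 36)
n(j, a) = 16
t(J, w) = 2*w/(-5 + J) (t(J, w) = (2*w)/(-5 + J) = 2*w/(-5 + J))
A(o, T) = -41/9 (A(o, T) = -5 - 2*2/(-5 - 4) = -5 - 2*2/(-9) = -5 - 2*2*(-1)/9 = -5 - 1*(-4/9) = -5 + 4/9 = -41/9)
R(S) = -41*S/9
(20*166 + R(-49)) - 21641 = (20*166 - 41/9*(-49)) - 21641 = (3320 + 2009/9) - 21641 = 31889/9 - 21641 = -162880/9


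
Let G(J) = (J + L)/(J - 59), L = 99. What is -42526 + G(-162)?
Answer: -9398183/221 ≈ -42526.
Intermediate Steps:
G(J) = (99 + J)/(-59 + J) (G(J) = (J + 99)/(J - 59) = (99 + J)/(-59 + J))
-42526 + G(-162) = -42526 + (99 - 162)/(-59 - 162) = -42526 - 63/(-221) = -42526 - 1/221*(-63) = -42526 + 63/221 = -9398183/221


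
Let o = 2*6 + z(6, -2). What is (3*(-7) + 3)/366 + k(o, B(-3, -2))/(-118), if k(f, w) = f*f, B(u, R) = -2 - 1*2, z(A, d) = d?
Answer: -3227/3599 ≈ -0.89664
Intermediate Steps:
B(u, R) = -4 (B(u, R) = -2 - 2 = -4)
o = 10 (o = 2*6 - 2 = 12 - 2 = 10)
k(f, w) = f**2
(3*(-7) + 3)/366 + k(o, B(-3, -2))/(-118) = (3*(-7) + 3)/366 + 10**2/(-118) = (-21 + 3)*(1/366) + 100*(-1/118) = -18*1/366 - 50/59 = -3/61 - 50/59 = -3227/3599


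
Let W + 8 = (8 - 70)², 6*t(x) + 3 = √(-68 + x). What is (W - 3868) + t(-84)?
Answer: -65/2 + I*√38/3 ≈ -32.5 + 2.0548*I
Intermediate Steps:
t(x) = -½ + √(-68 + x)/6
W = 3836 (W = -8 + (8 - 70)² = -8 + (-62)² = -8 + 3844 = 3836)
(W - 3868) + t(-84) = (3836 - 3868) + (-½ + √(-68 - 84)/6) = -32 + (-½ + √(-152)/6) = -32 + (-½ + (2*I*√38)/6) = -32 + (-½ + I*√38/3) = -65/2 + I*√38/3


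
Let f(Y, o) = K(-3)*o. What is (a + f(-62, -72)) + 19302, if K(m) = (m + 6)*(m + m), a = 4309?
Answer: 24907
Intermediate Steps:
K(m) = 2*m*(6 + m) (K(m) = (6 + m)*(2*m) = 2*m*(6 + m))
f(Y, o) = -18*o (f(Y, o) = (2*(-3)*(6 - 3))*o = (2*(-3)*3)*o = -18*o)
(a + f(-62, -72)) + 19302 = (4309 - 18*(-72)) + 19302 = (4309 + 1296) + 19302 = 5605 + 19302 = 24907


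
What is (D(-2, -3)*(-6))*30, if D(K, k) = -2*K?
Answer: -720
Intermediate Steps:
(D(-2, -3)*(-6))*30 = (-2*(-2)*(-6))*30 = (4*(-6))*30 = -24*30 = -720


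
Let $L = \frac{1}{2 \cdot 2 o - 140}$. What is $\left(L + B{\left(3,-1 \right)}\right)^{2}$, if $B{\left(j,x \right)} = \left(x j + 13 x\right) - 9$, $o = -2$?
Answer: $\frac{13697401}{21904} \approx 625.34$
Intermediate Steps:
$B{\left(j,x \right)} = -9 + 13 x + j x$ ($B{\left(j,x \right)} = \left(j x + 13 x\right) - 9 = \left(13 x + j x\right) - 9 = -9 + 13 x + j x$)
$L = - \frac{1}{148}$ ($L = \frac{1}{2 \cdot 2 \left(-2\right) - 140} = \frac{1}{4 \left(-2\right) - 140} = \frac{1}{-8 - 140} = \frac{1}{-148} = - \frac{1}{148} \approx -0.0067568$)
$\left(L + B{\left(3,-1 \right)}\right)^{2} = \left(- \frac{1}{148} + \left(-9 + 13 \left(-1\right) + 3 \left(-1\right)\right)\right)^{2} = \left(- \frac{1}{148} - 25\right)^{2} = \left(- \frac{3701}{148}\right)^{2} = \frac{13697401}{21904}$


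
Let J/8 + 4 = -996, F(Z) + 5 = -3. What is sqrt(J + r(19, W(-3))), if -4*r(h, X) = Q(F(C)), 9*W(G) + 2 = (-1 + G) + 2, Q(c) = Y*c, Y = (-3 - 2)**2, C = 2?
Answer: 5*I*sqrt(318) ≈ 89.163*I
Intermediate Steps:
Y = 25 (Y = (-5)**2 = 25)
F(Z) = -8 (F(Z) = -5 - 3 = -8)
Q(c) = 25*c
J = -8000 (J = -32 + 8*(-996) = -32 - 7968 = -8000)
W(G) = -1/9 + G/9 (W(G) = -2/9 + ((-1 + G) + 2)/9 = -2/9 + (1 + G)/9 = -2/9 + (1/9 + G/9) = -1/9 + G/9)
r(h, X) = 50 (r(h, X) = -25*(-8)/4 = -1/4*(-200) = 50)
sqrt(J + r(19, W(-3))) = sqrt(-8000 + 50) = sqrt(-7950) = 5*I*sqrt(318)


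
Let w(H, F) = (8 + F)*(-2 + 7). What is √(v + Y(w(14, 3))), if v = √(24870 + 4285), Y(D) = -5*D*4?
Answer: √(-1100 + 7*√595) ≈ 30.484*I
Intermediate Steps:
w(H, F) = 40 + 5*F (w(H, F) = (8 + F)*5 = 40 + 5*F)
Y(D) = -20*D
v = 7*√595 (v = √29155 = 7*√595 ≈ 170.75)
√(v + Y(w(14, 3))) = √(7*√595 - 20*(40 + 5*3)) = √(7*√595 - 20*(40 + 15)) = √(7*√595 - 20*55) = √(7*√595 - 1100) = √(-1100 + 7*√595)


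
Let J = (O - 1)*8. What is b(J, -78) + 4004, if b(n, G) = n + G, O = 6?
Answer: 3966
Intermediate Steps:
J = 40 (J = (6 - 1)*8 = 5*8 = 40)
b(n, G) = G + n
b(J, -78) + 4004 = (-78 + 40) + 4004 = -38 + 4004 = 3966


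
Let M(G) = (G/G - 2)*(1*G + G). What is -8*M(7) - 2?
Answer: 110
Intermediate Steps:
M(G) = -2*G (M(G) = (1 - 2)*(G + G) = -2*G)
-8*M(7) - 2 = -(-16)*7 - 2 = -8*(-14) - 2 = 112 - 2 = 110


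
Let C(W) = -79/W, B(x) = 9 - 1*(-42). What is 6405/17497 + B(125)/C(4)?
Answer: -3063393/1382263 ≈ -2.2162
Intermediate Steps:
B(x) = 51 (B(x) = 9 + 42 = 51)
6405/17497 + B(125)/C(4) = 6405/17497 + 51/((-79/4)) = 6405*(1/17497) + 51/((-79*¼)) = 6405/17497 + 51/(-79/4) = 6405/17497 + 51*(-4/79) = 6405/17497 - 204/79 = -3063393/1382263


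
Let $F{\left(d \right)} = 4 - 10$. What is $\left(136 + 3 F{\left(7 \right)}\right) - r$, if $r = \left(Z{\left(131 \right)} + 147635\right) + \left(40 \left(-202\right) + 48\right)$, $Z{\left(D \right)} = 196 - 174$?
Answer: $-139507$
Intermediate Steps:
$Z{\left(D \right)} = 22$
$F{\left(d \right)} = -6$ ($F{\left(d \right)} = 4 - 10 = -6$)
$r = 139625$ ($r = \left(22 + 147635\right) + \left(40 \left(-202\right) + 48\right) = 147657 + \left(-8080 + 48\right) = 147657 - 8032 = 139625$)
$\left(136 + 3 F{\left(7 \right)}\right) - r = \left(136 + 3 \left(-6\right)\right) - 139625 = \left(136 - 18\right) - 139625 = 118 - 139625 = -139507$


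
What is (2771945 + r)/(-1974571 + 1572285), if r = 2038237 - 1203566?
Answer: -1803308/201143 ≈ -8.9653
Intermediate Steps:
r = 834671
(2771945 + r)/(-1974571 + 1572285) = (2771945 + 834671)/(-1974571 + 1572285) = 3606616/(-402286) = 3606616*(-1/402286) = -1803308/201143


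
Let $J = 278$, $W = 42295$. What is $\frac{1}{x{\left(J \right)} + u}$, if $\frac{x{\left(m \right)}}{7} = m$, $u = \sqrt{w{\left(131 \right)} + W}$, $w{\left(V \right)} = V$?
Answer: $\frac{973}{1872245} - \frac{3 \sqrt{4714}}{3744490} \approx 0.00046469$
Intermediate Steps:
$u = 3 \sqrt{4714}$ ($u = \sqrt{131 + 42295} = \sqrt{42426} = 3 \sqrt{4714} \approx 205.98$)
$x{\left(m \right)} = 7 m$
$\frac{1}{x{\left(J \right)} + u} = \frac{1}{7 \cdot 278 + 3 \sqrt{4714}} = \frac{1}{1946 + 3 \sqrt{4714}}$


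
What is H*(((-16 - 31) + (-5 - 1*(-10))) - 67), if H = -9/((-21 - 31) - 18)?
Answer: -981/70 ≈ -14.014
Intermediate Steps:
H = 9/70 (H = -9/(-52 - 18) = -9/(-70) = -9*(-1/70) = 9/70 ≈ 0.12857)
H*(((-16 - 31) + (-5 - 1*(-10))) - 67) = 9*(((-16 - 31) + (-5 - 1*(-10))) - 67)/70 = 9*((-47 + (-5 + 10)) - 67)/70 = 9*((-47 + 5) - 67)/70 = 9*(-42 - 67)/70 = (9/70)*(-109) = -981/70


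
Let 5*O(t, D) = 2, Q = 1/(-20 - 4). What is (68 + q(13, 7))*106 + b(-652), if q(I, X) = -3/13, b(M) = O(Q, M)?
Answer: 466956/65 ≈ 7183.9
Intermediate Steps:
Q = -1/24 (Q = 1/(-24) = -1/24 ≈ -0.041667)
O(t, D) = ⅖ (O(t, D) = (⅕)*2 = ⅖)
b(M) = ⅖
q(I, X) = -3/13 (q(I, X) = -3*1/13 = -3/13)
(68 + q(13, 7))*106 + b(-652) = (68 - 3/13)*106 + ⅖ = (881/13)*106 + ⅖ = 93386/13 + ⅖ = 466956/65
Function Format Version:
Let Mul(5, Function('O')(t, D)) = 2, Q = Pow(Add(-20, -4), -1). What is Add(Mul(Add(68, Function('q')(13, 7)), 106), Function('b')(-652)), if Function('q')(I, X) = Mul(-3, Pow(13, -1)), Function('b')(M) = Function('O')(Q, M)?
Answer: Rational(466956, 65) ≈ 7183.9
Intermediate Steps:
Q = Rational(-1, 24) (Q = Pow(-24, -1) = Rational(-1, 24) ≈ -0.041667)
Function('O')(t, D) = Rational(2, 5) (Function('O')(t, D) = Mul(Rational(1, 5), 2) = Rational(2, 5))
Function('b')(M) = Rational(2, 5)
Function('q')(I, X) = Rational(-3, 13) (Function('q')(I, X) = Mul(-3, Rational(1, 13)) = Rational(-3, 13))
Add(Mul(Add(68, Function('q')(13, 7)), 106), Function('b')(-652)) = Add(Mul(Add(68, Rational(-3, 13)), 106), Rational(2, 5)) = Add(Mul(Rational(881, 13), 106), Rational(2, 5)) = Add(Rational(93386, 13), Rational(2, 5)) = Rational(466956, 65)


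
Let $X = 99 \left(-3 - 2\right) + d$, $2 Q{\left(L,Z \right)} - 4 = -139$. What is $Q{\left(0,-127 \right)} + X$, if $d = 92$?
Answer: $- \frac{941}{2} \approx -470.5$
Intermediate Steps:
$Q{\left(L,Z \right)} = - \frac{135}{2}$ ($Q{\left(L,Z \right)} = 2 + \frac{1}{2} \left(-139\right) = 2 - \frac{139}{2} = - \frac{135}{2}$)
$X = -403$ ($X = 99 \left(-3 - 2\right) + 92 = 99 \left(-5\right) + 92 = -495 + 92 = -403$)
$Q{\left(0,-127 \right)} + X = - \frac{135}{2} - 403 = - \frac{941}{2}$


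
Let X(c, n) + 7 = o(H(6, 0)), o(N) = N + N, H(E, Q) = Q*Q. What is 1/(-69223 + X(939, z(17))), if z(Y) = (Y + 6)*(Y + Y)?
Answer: -1/69230 ≈ -1.4445e-5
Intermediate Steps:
H(E, Q) = Q²
o(N) = 2*N
z(Y) = 2*Y*(6 + Y) (z(Y) = (6 + Y)*(2*Y) = 2*Y*(6 + Y))
X(c, n) = -7 (X(c, n) = -7 + 2*0² = -7 + 2*0 = -7 + 0 = -7)
1/(-69223 + X(939, z(17))) = 1/(-69223 - 7) = 1/(-69230) = -1/69230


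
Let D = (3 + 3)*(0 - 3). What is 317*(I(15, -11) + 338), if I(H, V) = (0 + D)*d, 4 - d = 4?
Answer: 107146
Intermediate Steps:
d = 0 (d = 4 - 1*4 = 4 - 4 = 0)
D = -18 (D = 6*(-3) = -18)
I(H, V) = 0 (I(H, V) = (0 - 18)*0 = -18*0 = 0)
317*(I(15, -11) + 338) = 317*(0 + 338) = 317*338 = 107146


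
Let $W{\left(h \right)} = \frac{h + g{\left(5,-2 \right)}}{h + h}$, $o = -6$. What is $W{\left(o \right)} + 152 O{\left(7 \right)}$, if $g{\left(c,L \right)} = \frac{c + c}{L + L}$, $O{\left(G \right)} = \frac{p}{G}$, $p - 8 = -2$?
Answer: $\frac{22007}{168} \approx 130.99$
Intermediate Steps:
$p = 6$ ($p = 8 - 2 = 6$)
$O{\left(G \right)} = \frac{6}{G}$
$g{\left(c,L \right)} = \frac{c}{L}$ ($g{\left(c,L \right)} = \frac{2 c}{2 L} = 2 c \frac{1}{2 L} = \frac{c}{L}$)
$W{\left(h \right)} = \frac{- \frac{5}{2} + h}{2 h}$ ($W{\left(h \right)} = \frac{h + \frac{5}{-2}}{h + h} = \frac{h + 5 \left(- \frac{1}{2}\right)}{2 h} = \left(h - \frac{5}{2}\right) \frac{1}{2 h} = \left(- \frac{5}{2} + h\right) \frac{1}{2 h} = \frac{- \frac{5}{2} + h}{2 h}$)
$W{\left(o \right)} + 152 O{\left(7 \right)} = \frac{-5 + 2 \left(-6\right)}{4 \left(-6\right)} + 152 \cdot \frac{6}{7} = \frac{1}{4} \left(- \frac{1}{6}\right) \left(-5 - 12\right) + 152 \cdot 6 \cdot \frac{1}{7} = \frac{1}{4} \left(- \frac{1}{6}\right) \left(-17\right) + 152 \cdot \frac{6}{7} = \frac{17}{24} + \frac{912}{7} = \frac{22007}{168}$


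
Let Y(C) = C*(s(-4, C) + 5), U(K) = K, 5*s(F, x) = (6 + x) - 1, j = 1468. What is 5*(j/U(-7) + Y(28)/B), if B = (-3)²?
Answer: -54692/63 ≈ -868.13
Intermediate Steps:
s(F, x) = 1 + x/5 (s(F, x) = ((6 + x) - 1)/5 = (5 + x)/5 = 1 + x/5)
Y(C) = C*(6 + C/5) (Y(C) = C*((1 + C/5) + 5) = C*(6 + C/5))
B = 9
5*(j/U(-7) + Y(28)/B) = 5*(1468/(-7) + ((⅕)*28*(30 + 28))/9) = 5*(1468*(-⅐) + ((⅕)*28*58)*(⅑)) = 5*(-1468/7 + (1624/5)*(⅑)) = 5*(-1468/7 + 1624/45) = 5*(-54692/315) = -54692/63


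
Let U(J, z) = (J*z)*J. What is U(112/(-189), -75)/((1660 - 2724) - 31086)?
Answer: 128/156249 ≈ 0.00081921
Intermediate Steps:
U(J, z) = z*J**2
U(112/(-189), -75)/((1660 - 2724) - 31086) = (-75*(112/(-189))**2)/((1660 - 2724) - 31086) = (-75*(112*(-1/189))**2)/(-1064 - 31086) = -75*(-16/27)**2/(-32150) = -75*256/729*(-1/32150) = -6400/243*(-1/32150) = 128/156249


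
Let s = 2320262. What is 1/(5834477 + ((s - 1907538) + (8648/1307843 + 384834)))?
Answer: 1307843/8673660559153 ≈ 1.5078e-7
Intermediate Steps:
1/(5834477 + ((s - 1907538) + (8648/1307843 + 384834))) = 1/(5834477 + ((2320262 - 1907538) + (8648/1307843 + 384834))) = 1/(5834477 + (412724 + (8648*(1/1307843) + 384834))) = 1/(5834477 + (412724 + (8648/1307843 + 384834))) = 1/(5834477 + (412724 + 503302461710/1307843)) = 1/(5834477 + 1043080656042/1307843) = 1/(8673660559153/1307843) = 1307843/8673660559153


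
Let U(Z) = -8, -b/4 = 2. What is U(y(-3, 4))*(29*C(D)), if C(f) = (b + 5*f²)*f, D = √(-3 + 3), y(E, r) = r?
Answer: 0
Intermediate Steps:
b = -8 (b = -4*2 = -8)
D = 0 (D = √0 = 0)
C(f) = f*(-8 + 5*f²) (C(f) = (-8 + 5*f²)*f = f*(-8 + 5*f²))
U(y(-3, 4))*(29*C(D)) = -232*0*(-8 + 5*0²) = -232*0*(-8 + 5*0) = -232*0*(-8 + 0) = -232*0*(-8) = -232*0 = -8*0 = 0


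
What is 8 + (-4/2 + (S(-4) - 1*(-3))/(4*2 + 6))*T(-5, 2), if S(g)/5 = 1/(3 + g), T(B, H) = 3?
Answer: 11/7 ≈ 1.5714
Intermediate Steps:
S(g) = 5/(3 + g)
8 + (-4/2 + (S(-4) - 1*(-3))/(4*2 + 6))*T(-5, 2) = 8 + (-4/2 + (5/(3 - 4) - 1*(-3))/(4*2 + 6))*3 = 8 + (-4*1/2 + (5/(-1) + 3)/(8 + 6))*3 = 8 + (-2 + (5*(-1) + 3)/14)*3 = 8 + (-2 + (-5 + 3)*(1/14))*3 = 8 + (-2 - 2*1/14)*3 = 8 + (-2 - 1/7)*3 = 8 - 15/7*3 = 8 - 45/7 = 11/7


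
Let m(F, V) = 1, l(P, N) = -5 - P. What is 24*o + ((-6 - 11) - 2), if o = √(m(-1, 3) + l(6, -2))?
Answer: -19 + 24*I*√10 ≈ -19.0 + 75.895*I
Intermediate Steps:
o = I*√10 (o = √(1 + (-5 - 1*6)) = √(1 + (-5 - 6)) = √(1 - 11) = √(-10) = I*√10 ≈ 3.1623*I)
24*o + ((-6 - 11) - 2) = 24*(I*√10) + ((-6 - 11) - 2) = 24*I*√10 + (-17 - 2) = 24*I*√10 - 19 = -19 + 24*I*√10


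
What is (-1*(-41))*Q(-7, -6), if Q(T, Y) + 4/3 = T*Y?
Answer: 5002/3 ≈ 1667.3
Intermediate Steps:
Q(T, Y) = -4/3 + T*Y
(-1*(-41))*Q(-7, -6) = (-1*(-41))*(-4/3 - 7*(-6)) = 41*(-4/3 + 42) = 41*(122/3) = 5002/3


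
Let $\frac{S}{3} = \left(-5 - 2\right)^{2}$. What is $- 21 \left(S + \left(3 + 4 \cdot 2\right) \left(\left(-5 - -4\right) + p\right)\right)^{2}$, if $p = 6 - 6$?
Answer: $-388416$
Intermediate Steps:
$p = 0$ ($p = 6 - 6 = 0$)
$S = 147$ ($S = 3 \left(-5 - 2\right)^{2} = 3 \left(-7\right)^{2} = 3 \cdot 49 = 147$)
$- 21 \left(S + \left(3 + 4 \cdot 2\right) \left(\left(-5 - -4\right) + p\right)\right)^{2} = - 21 \left(147 + \left(3 + 4 \cdot 2\right) \left(\left(-5 - -4\right) + 0\right)\right)^{2} = - 21 \left(147 + \left(3 + 8\right) \left(\left(-5 + 4\right) + 0\right)\right)^{2} = - 21 \left(147 + 11 \left(-1 + 0\right)\right)^{2} = - 21 \left(147 + 11 \left(-1\right)\right)^{2} = - 21 \left(147 - 11\right)^{2} = - 21 \cdot 136^{2} = \left(-21\right) 18496 = -388416$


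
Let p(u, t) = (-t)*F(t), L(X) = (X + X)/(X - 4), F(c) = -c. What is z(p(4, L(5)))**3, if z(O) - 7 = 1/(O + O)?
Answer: 2749884201/8000000 ≈ 343.74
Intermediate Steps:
L(X) = 2*X/(-4 + X) (L(X) = (2*X)/(-4 + X) = 2*X/(-4 + X))
p(u, t) = t**2 (p(u, t) = (-t)*(-t) = t**2)
z(O) = 7 + 1/(2*O) (z(O) = 7 + 1/(O + O) = 7 + 1/(2*O))
z(p(4, L(5)))**3 = (7 + 1/(2*((2*5/(-4 + 5))**2)))**3 = (7 + 1/(2*((2*5/1)**2)))**3 = (7 + 1/(2*((2*5*1)**2)))**3 = (7 + 1/(2*(10**2)))**3 = (7 + (1/2)/100)**3 = (7 + (1/2)*(1/100))**3 = (7 + 1/200)**3 = (1401/200)**3 = 2749884201/8000000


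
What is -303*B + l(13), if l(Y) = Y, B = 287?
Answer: -86948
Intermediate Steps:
-303*B + l(13) = -303*287 + 13 = -86961 + 13 = -86948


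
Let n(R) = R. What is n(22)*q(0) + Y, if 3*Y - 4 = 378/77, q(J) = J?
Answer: 98/33 ≈ 2.9697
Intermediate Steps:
Y = 98/33 (Y = 4/3 + (378/77)/3 = 4/3 + (378*(1/77))/3 = 4/3 + (⅓)*(54/11) = 4/3 + 18/11 = 98/33 ≈ 2.9697)
n(22)*q(0) + Y = 22*0 + 98/33 = 0 + 98/33 = 98/33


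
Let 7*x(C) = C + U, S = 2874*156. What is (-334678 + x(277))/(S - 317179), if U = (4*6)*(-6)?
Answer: -334659/131165 ≈ -2.5514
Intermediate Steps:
U = -144 (U = 24*(-6) = -144)
S = 448344
x(C) = -144/7 + C/7 (x(C) = (C - 144)/7 = (-144 + C)/7 = -144/7 + C/7)
(-334678 + x(277))/(S - 317179) = (-334678 + (-144/7 + (⅐)*277))/(448344 - 317179) = (-334678 + (-144/7 + 277/7))/131165 = (-334678 + 19)*(1/131165) = -334659*1/131165 = -334659/131165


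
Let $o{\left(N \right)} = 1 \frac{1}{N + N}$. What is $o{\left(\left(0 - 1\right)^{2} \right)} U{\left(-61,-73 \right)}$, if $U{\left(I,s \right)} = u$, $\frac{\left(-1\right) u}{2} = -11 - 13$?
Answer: $24$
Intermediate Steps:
$u = 48$ ($u = - 2 \left(-11 - 13\right) = \left(-2\right) \left(-24\right) = 48$)
$U{\left(I,s \right)} = 48$
$o{\left(N \right)} = \frac{1}{2 N}$ ($o{\left(N \right)} = 1 \frac{1}{2 N} = \frac{1}{2 N}$)
$o{\left(\left(0 - 1\right)^{2} \right)} U{\left(-61,-73 \right)} = \frac{1}{2 \left(0 - 1\right)^{2}} \cdot 48 = \frac{1}{2 \left(-1\right)^{2}} \cdot 48 = \frac{1}{2 \cdot 1} \cdot 48 = \frac{1}{2} \cdot 1 \cdot 48 = \frac{1}{2} \cdot 48 = 24$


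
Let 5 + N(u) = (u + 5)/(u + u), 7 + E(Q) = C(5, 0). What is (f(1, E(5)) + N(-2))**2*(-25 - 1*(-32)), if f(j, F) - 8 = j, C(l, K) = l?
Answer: 1183/16 ≈ 73.938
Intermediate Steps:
E(Q) = -2 (E(Q) = -7 + 5 = -2)
f(j, F) = 8 + j
N(u) = -5 + (5 + u)/(2*u) (N(u) = -5 + (u + 5)/(u + u) = -5 + (5 + u)/((2*u)) = -5 + (5 + u)*(1/(2*u)) = -5 + (5 + u)/(2*u))
(f(1, E(5)) + N(-2))**2*(-25 - 1*(-32)) = ((8 + 1) + (1/2)*(5 - 9*(-2))/(-2))**2*(-25 - 1*(-32)) = (9 + (1/2)*(-1/2)*(5 + 18))**2*(-25 + 32) = (9 + (1/2)*(-1/2)*23)**2*7 = (9 - 23/4)**2*7 = (13/4)**2*7 = (169/16)*7 = 1183/16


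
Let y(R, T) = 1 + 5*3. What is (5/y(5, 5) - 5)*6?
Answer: -225/8 ≈ -28.125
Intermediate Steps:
y(R, T) = 16 (y(R, T) = 1 + 15 = 16)
(5/y(5, 5) - 5)*6 = (5/16 - 5)*6 = -75/16*6 = -225/8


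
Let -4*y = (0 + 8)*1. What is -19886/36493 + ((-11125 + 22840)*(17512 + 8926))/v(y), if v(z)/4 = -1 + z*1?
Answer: -1883775815907/72986 ≈ -2.5810e+7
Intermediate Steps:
y = -2 (y = -(0 + 8)/4 = -2 ≈ -2.0000)
v(z) = -4 + 4*z (v(z) = 4*(-1 + z*1) = 4*(-1 + z) = -4 + 4*z)
-19886/36493 + ((-11125 + 22840)*(17512 + 8926))/v(y) = -19886/36493 + ((-11125 + 22840)*(17512 + 8926))/(-4 + 4*(-2)) = -19886*1/36493 + (11715*26438)/(-4 - 8) = -19886/36493 + 309721170/(-12) = -19886/36493 + 309721170*(-1/12) = -19886/36493 - 51620195/2 = -1883775815907/72986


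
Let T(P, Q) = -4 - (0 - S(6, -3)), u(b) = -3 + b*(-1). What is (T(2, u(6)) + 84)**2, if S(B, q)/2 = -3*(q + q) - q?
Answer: 14884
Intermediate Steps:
u(b) = -3 - b
S(B, q) = -14*q (S(B, q) = 2*(-3*(q + q) - q) = 2*(-6*q - q) = 2*(-7*q) = -14*q)
T(P, Q) = 38 (T(P, Q) = -4 - (0 - (-14)*(-3)) = -4 - (0 - 1*42) = -4 - (0 - 42) = -4 - 1*(-42) = -4 + 42 = 38)
(T(2, u(6)) + 84)**2 = (38 + 84)**2 = 122**2 = 14884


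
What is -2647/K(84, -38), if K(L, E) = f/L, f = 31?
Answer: -222348/31 ≈ -7172.5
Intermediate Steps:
K(L, E) = 31/L
-2647/K(84, -38) = -2647/(31/84) = -2647/(31*(1/84)) = -2647/31/84 = -2647*84/31 = -222348/31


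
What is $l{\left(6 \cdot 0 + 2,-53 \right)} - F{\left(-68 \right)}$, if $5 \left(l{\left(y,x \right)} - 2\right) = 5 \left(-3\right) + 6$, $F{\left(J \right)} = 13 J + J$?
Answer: $\frac{4761}{5} \approx 952.2$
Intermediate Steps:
$F{\left(J \right)} = 14 J$
$l{\left(y,x \right)} = \frac{1}{5}$ ($l{\left(y,x \right)} = 2 + \frac{5 \left(-3\right) + 6}{5} = 2 + \frac{-15 + 6}{5} = 2 + \frac{1}{5} \left(-9\right) = 2 - \frac{9}{5} = \frac{1}{5}$)
$l{\left(6 \cdot 0 + 2,-53 \right)} - F{\left(-68 \right)} = \frac{1}{5} - 14 \left(-68\right) = \frac{1}{5} - -952 = \frac{1}{5} + 952 = \frac{4761}{5}$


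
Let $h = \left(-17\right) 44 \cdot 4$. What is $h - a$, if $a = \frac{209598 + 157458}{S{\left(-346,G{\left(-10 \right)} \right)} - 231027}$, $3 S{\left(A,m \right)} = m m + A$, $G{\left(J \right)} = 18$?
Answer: $- \frac{2072663008}{693103} \approx -2990.4$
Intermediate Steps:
$S{\left(A,m \right)} = \frac{A}{3} + \frac{m^{2}}{3}$ ($S{\left(A,m \right)} = \frac{m m + A}{3} = \frac{m^{2} + A}{3} = \frac{A + m^{2}}{3} = \frac{A}{3} + \frac{m^{2}}{3}$)
$h = -2992$ ($h = \left(-748\right) 4 = -2992$)
$a = - \frac{1101168}{693103}$ ($a = \frac{209598 + 157458}{\left(\frac{1}{3} \left(-346\right) + \frac{18^{2}}{3}\right) - 231027} = \frac{367056}{\left(- \frac{346}{3} + \frac{1}{3} \cdot 324\right) - 231027} = \frac{367056}{\left(- \frac{346}{3} + 108\right) - 231027} = \frac{367056}{- \frac{22}{3} - 231027} = \frac{367056}{- \frac{693103}{3}} = 367056 \left(- \frac{3}{693103}\right) = - \frac{1101168}{693103} \approx -1.5888$)
$h - a = -2992 - - \frac{1101168}{693103} = -2992 + \frac{1101168}{693103} = - \frac{2072663008}{693103}$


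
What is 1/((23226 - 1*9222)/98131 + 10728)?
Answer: 98131/1052763372 ≈ 9.3213e-5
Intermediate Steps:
1/((23226 - 1*9222)/98131 + 10728) = 1/((23226 - 9222)*(1/98131) + 10728) = 1/(14004*(1/98131) + 10728) = 1/(14004/98131 + 10728) = 1/(1052763372/98131) = 98131/1052763372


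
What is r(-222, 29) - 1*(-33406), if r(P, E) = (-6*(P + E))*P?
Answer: -223670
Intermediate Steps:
r(P, E) = P*(-6*E - 6*P) (r(P, E) = (-6*(E + P))*P = (-6*E - 6*P)*P = P*(-6*E - 6*P))
r(-222, 29) - 1*(-33406) = -6*(-222)*(29 - 222) - 1*(-33406) = -6*(-222)*(-193) + 33406 = -257076 + 33406 = -223670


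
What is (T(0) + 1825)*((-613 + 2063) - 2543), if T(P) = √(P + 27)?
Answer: -1994725 - 3279*√3 ≈ -2.0004e+6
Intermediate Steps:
T(P) = √(27 + P)
(T(0) + 1825)*((-613 + 2063) - 2543) = (√(27 + 0) + 1825)*((-613 + 2063) - 2543) = (√27 + 1825)*(1450 - 2543) = (3*√3 + 1825)*(-1093) = (1825 + 3*√3)*(-1093) = -1994725 - 3279*√3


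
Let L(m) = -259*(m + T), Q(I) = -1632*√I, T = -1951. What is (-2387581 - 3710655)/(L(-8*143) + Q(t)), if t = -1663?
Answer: -4888376468780/646999850137 - 9952321152*I*√1663/646999850137 ≈ -7.5555 - 0.62729*I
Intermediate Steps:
L(m) = 505309 - 259*m (L(m) = -259*(m - 1951) = -259*(-1951 + m) = 505309 - 259*m)
(-2387581 - 3710655)/(L(-8*143) + Q(t)) = (-2387581 - 3710655)/((505309 - (-2072)*143) - 1632*I*√1663) = -6098236/((505309 - 259*(-1144)) - 1632*I*√1663) = -6098236/((505309 + 296296) - 1632*I*√1663) = -6098236/(801605 - 1632*I*√1663)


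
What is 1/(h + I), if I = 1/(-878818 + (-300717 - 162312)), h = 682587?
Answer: 1341847/915927318188 ≈ 1.4650e-6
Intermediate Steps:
I = -1/1341847 (I = 1/(-878818 - 463029) = 1/(-1341847) = -1/1341847 ≈ -7.4524e-7)
1/(h + I) = 1/(682587 - 1/1341847) = 1/(915927318188/1341847) = 1341847/915927318188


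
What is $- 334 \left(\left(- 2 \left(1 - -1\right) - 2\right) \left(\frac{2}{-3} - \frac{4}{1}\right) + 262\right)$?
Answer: $-96860$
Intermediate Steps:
$- 334 \left(\left(- 2 \left(1 - -1\right) - 2\right) \left(\frac{2}{-3} - \frac{4}{1}\right) + 262\right) = - 334 \left(\left(- 2 \left(1 + 1\right) - 2\right) \left(2 \left(- \frac{1}{3}\right) - 4\right) + 262\right) = - 334 \left(\left(\left(-2\right) 2 - 2\right) \left(- \frac{2}{3} - 4\right) + 262\right) = - 334 \left(\left(-4 - 2\right) \left(- \frac{14}{3}\right) + 262\right) = - 334 \left(\left(-6\right) \left(- \frac{14}{3}\right) + 262\right) = - 334 \left(28 + 262\right) = \left(-334\right) 290 = -96860$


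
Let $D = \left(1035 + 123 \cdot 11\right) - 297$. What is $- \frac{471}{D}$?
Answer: $- \frac{157}{697} \approx -0.22525$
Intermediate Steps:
$D = 2091$ ($D = \left(1035 + 1353\right) - 297 = 2388 - 297 = 2091$)
$- \frac{471}{D} = - \frac{471}{2091} = \left(-471\right) \frac{1}{2091} = - \frac{157}{697}$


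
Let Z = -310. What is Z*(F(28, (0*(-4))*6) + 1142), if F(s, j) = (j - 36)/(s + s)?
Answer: -2476745/7 ≈ -3.5382e+5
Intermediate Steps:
F(s, j) = (-36 + j)/(2*s) (F(s, j) = (-36 + j)/((2*s)) = (-36 + j)*(1/(2*s)) = (-36 + j)/(2*s))
Z*(F(28, (0*(-4))*6) + 1142) = -310*((1/2)*(-36 + (0*(-4))*6)/28 + 1142) = -310*((1/2)*(1/28)*(-36 + 0*6) + 1142) = -310*((1/2)*(1/28)*(-36 + 0) + 1142) = -310*((1/2)*(1/28)*(-36) + 1142) = -310*(-9/14 + 1142) = -310*15979/14 = -2476745/7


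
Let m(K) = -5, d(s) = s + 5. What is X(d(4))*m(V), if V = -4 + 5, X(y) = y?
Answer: -45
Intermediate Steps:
d(s) = 5 + s
V = 1
X(d(4))*m(V) = (5 + 4)*(-5) = 9*(-5) = -45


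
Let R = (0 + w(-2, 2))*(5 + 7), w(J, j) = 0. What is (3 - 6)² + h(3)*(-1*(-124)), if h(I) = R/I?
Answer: 9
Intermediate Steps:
R = 0 (R = (0 + 0)*(5 + 7) = 0*12 = 0)
h(I) = 0 (h(I) = 0/I = 0)
(3 - 6)² + h(3)*(-1*(-124)) = (3 - 6)² + 0*(-1*(-124)) = (-3)² + 0*124 = 9 + 0 = 9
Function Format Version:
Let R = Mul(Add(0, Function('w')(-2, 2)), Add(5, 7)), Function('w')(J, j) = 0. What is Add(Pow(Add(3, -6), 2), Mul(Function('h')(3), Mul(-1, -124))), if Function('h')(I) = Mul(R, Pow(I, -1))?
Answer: 9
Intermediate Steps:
R = 0 (R = Mul(Add(0, 0), Add(5, 7)) = Mul(0, 12) = 0)
Function('h')(I) = 0 (Function('h')(I) = Mul(0, Pow(I, -1)) = 0)
Add(Pow(Add(3, -6), 2), Mul(Function('h')(3), Mul(-1, -124))) = Add(Pow(Add(3, -6), 2), Mul(0, Mul(-1, -124))) = Add(Pow(-3, 2), Mul(0, 124)) = Add(9, 0) = 9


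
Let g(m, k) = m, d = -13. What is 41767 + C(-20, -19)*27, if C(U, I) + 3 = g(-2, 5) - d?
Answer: 41983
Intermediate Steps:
C(U, I) = 8 (C(U, I) = -3 + (-2 - 1*(-13)) = -3 + (-2 + 13) = -3 + 11 = 8)
41767 + C(-20, -19)*27 = 41767 + 8*27 = 41767 + 216 = 41983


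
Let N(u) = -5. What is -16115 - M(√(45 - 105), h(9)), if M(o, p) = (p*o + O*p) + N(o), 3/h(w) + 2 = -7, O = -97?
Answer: -48427/3 + 2*I*√15/3 ≈ -16142.0 + 2.582*I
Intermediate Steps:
h(w) = -⅓ (h(w) = 3/(-2 - 7) = 3/(-9) = 3*(-⅑) = -⅓)
M(o, p) = -5 - 97*p + o*p (M(o, p) = (p*o - 97*p) - 5 = (o*p - 97*p) - 5 = (-97*p + o*p) - 5 = -5 - 97*p + o*p)
-16115 - M(√(45 - 105), h(9)) = -16115 - (-5 - 97*(-⅓) + √(45 - 105)*(-⅓)) = -16115 - (-5 + 97/3 + √(-60)*(-⅓)) = -16115 - (-5 + 97/3 + (2*I*√15)*(-⅓)) = -16115 - (-5 + 97/3 - 2*I*√15/3) = -16115 - (82/3 - 2*I*√15/3) = -16115 + (-82/3 + 2*I*√15/3) = -48427/3 + 2*I*√15/3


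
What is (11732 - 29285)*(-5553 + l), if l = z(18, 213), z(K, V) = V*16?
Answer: 37651185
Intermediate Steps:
z(K, V) = 16*V
l = 3408 (l = 16*213 = 3408)
(11732 - 29285)*(-5553 + l) = (11732 - 29285)*(-5553 + 3408) = -17553*(-2145) = 37651185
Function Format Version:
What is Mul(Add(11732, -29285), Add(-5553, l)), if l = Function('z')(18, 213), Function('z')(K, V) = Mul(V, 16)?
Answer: 37651185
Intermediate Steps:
Function('z')(K, V) = Mul(16, V)
l = 3408 (l = Mul(16, 213) = 3408)
Mul(Add(11732, -29285), Add(-5553, l)) = Mul(Add(11732, -29285), Add(-5553, 3408)) = Mul(-17553, -2145) = 37651185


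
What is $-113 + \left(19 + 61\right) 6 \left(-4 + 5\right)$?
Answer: $367$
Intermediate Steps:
$-113 + \left(19 + 61\right) 6 \left(-4 + 5\right) = -113 + 80 \cdot 6 \cdot 1 = -113 + 80 \cdot 6 = -113 + 480 = 367$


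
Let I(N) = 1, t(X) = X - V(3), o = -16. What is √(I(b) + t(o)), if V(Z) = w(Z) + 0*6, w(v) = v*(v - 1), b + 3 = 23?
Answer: I*√21 ≈ 4.5826*I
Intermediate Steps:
b = 20 (b = -3 + 23 = 20)
w(v) = v*(-1 + v)
V(Z) = Z*(-1 + Z) (V(Z) = Z*(-1 + Z) + 0*6 = Z*(-1 + Z) + 0 = Z*(-1 + Z))
t(X) = -6 + X (t(X) = X - 3*(-1 + 3) = X - 3*2 = X - 1*6 = X - 6 = -6 + X)
√(I(b) + t(o)) = √(1 + (-6 - 16)) = √(1 - 22) = √(-21) = I*√21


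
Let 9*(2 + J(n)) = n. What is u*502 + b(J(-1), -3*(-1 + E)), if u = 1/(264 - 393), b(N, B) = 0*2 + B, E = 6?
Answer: -2437/129 ≈ -18.891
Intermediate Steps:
J(n) = -2 + n/9
b(N, B) = B (b(N, B) = 0 + B = B)
u = -1/129 (u = 1/(-129) = -1/129 ≈ -0.0077519)
u*502 + b(J(-1), -3*(-1 + E)) = -1/129*502 - 3*(-1 + 6) = -502/129 - 3*5 = -502/129 - 15 = -2437/129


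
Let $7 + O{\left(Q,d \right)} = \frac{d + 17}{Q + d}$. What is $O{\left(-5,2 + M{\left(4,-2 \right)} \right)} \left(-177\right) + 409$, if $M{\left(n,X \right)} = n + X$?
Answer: $5365$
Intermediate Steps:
$M{\left(n,X \right)} = X + n$
$O{\left(Q,d \right)} = -7 + \frac{17 + d}{Q + d}$ ($O{\left(Q,d \right)} = -7 + \frac{d + 17}{Q + d} = -7 + \frac{17 + d}{Q + d}$)
$O{\left(-5,2 + M{\left(4,-2 \right)} \right)} \left(-177\right) + 409 = \frac{17 - -35 - 6 \left(2 + \left(-2 + 4\right)\right)}{-5 + \left(2 + \left(-2 + 4\right)\right)} \left(-177\right) + 409 = \frac{17 + 35 - 6 \left(2 + 2\right)}{-5 + \left(2 + 2\right)} \left(-177\right) + 409 = \frac{17 + 35 - 24}{-5 + 4} \left(-177\right) + 409 = \frac{17 + 35 - 24}{-1} \left(-177\right) + 409 = \left(-1\right) 28 \left(-177\right) + 409 = \left(-28\right) \left(-177\right) + 409 = 4956 + 409 = 5365$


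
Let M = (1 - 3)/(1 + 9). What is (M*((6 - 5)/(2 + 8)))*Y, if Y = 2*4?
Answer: -4/25 ≈ -0.16000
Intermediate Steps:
Y = 8
M = -1/5 (M = -2/10 = -2*1/10 = -1/5 ≈ -0.20000)
(M*((6 - 5)/(2 + 8)))*Y = -(6 - 5)/(5*(2 + 8))*8 = -1/(5*10)*8 = -1/5*1/10*8 = -1/50*8 = -4/25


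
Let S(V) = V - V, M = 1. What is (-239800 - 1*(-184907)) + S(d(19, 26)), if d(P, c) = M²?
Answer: -54893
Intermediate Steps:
d(P, c) = 1 (d(P, c) = 1² = 1)
S(V) = 0
(-239800 - 1*(-184907)) + S(d(19, 26)) = (-239800 - 1*(-184907)) + 0 = (-239800 + 184907) + 0 = -54893 + 0 = -54893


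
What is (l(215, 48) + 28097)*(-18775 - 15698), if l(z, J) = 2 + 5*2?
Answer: -969001557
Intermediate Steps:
l(z, J) = 12 (l(z, J) = 2 + 10 = 12)
(l(215, 48) + 28097)*(-18775 - 15698) = (12 + 28097)*(-18775 - 15698) = 28109*(-34473) = -969001557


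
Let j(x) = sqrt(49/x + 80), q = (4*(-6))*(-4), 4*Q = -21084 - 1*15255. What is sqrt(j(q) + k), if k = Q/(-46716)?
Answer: sqrt(424403181 + 90932694*sqrt(46374))/46716 ≈ 3.0277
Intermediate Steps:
Q = -36339/4 (Q = (-21084 - 1*15255)/4 = (-21084 - 15255)/4 = (1/4)*(-36339) = -36339/4 ≈ -9084.8)
q = 96 (q = -24*(-4) = 96)
k = 12113/62288 (k = -36339/4/(-46716) = -36339/4*(-1/46716) = 12113/62288 ≈ 0.19447)
j(x) = sqrt(80 + 49/x)
sqrt(j(q) + k) = sqrt(sqrt(80 + 49/96) + 12113/62288) = sqrt(sqrt(7729/96) + 12113/62288) = sqrt(sqrt(46374)/24 + 12113/62288) = sqrt(12113/62288 + sqrt(46374)/24)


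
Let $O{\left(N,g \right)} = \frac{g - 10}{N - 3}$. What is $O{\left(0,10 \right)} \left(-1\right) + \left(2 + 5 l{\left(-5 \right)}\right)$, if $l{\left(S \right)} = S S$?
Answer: $127$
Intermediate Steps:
$l{\left(S \right)} = S^{2}$
$O{\left(N,g \right)} = \frac{-10 + g}{-3 + N}$
$O{\left(0,10 \right)} \left(-1\right) + \left(2 + 5 l{\left(-5 \right)}\right) = \frac{-10 + 10}{-3 + 0} \left(-1\right) + \left(2 + 5 \left(-5\right)^{2}\right) = \frac{1}{-3} \cdot 0 \left(-1\right) + \left(2 + 5 \cdot 25\right) = \left(- \frac{1}{3}\right) 0 \left(-1\right) + \left(2 + 125\right) = 0 \left(-1\right) + 127 = 0 + 127 = 127$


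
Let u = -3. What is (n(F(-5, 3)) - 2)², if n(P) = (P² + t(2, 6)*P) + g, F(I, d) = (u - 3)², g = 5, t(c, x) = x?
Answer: 2295225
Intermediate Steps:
F(I, d) = 36 (F(I, d) = (-3 - 3)² = (-6)² = 36)
n(P) = 5 + P² + 6*P (n(P) = (P² + 6*P) + 5 = 5 + P² + 6*P)
(n(F(-5, 3)) - 2)² = ((5 + 36² + 6*36) - 2)² = ((5 + 1296 + 216) - 2)² = (1517 - 2)² = 1515² = 2295225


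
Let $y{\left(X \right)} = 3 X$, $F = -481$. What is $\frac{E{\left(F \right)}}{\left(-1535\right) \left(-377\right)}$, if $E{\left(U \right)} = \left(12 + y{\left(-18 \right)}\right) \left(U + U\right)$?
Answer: $\frac{3108}{44515} \approx 0.069819$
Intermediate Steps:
$E{\left(U \right)} = - 84 U$ ($E{\left(U \right)} = \left(12 + 3 \left(-18\right)\right) \left(U + U\right) = \left(12 - 54\right) 2 U = - 42 \cdot 2 U = - 84 U$)
$\frac{E{\left(F \right)}}{\left(-1535\right) \left(-377\right)} = \frac{\left(-84\right) \left(-481\right)}{\left(-1535\right) \left(-377\right)} = \frac{40404}{578695} = 40404 \cdot \frac{1}{578695} = \frac{3108}{44515}$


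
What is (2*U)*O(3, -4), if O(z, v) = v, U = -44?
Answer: 352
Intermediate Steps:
(2*U)*O(3, -4) = (2*(-44))*(-4) = -88*(-4) = 352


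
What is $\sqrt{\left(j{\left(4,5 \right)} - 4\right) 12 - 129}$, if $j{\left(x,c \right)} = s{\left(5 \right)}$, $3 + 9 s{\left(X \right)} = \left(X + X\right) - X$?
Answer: $\frac{i \sqrt{1569}}{3} \approx 13.204 i$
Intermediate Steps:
$s{\left(X \right)} = - \frac{1}{3} + \frac{X}{9}$ ($s{\left(X \right)} = - \frac{1}{3} + \frac{\left(X + X\right) - X}{9} = - \frac{1}{3} + \frac{2 X - X}{9} = - \frac{1}{3} + \frac{X}{9}$)
$j{\left(x,c \right)} = \frac{2}{9}$ ($j{\left(x,c \right)} = - \frac{1}{3} + \frac{1}{9} \cdot 5 = - \frac{1}{3} + \frac{5}{9} = \frac{2}{9}$)
$\sqrt{\left(j{\left(4,5 \right)} - 4\right) 12 - 129} = \sqrt{\left(\frac{2}{9} - 4\right) 12 - 129} = \sqrt{\left(- \frac{34}{9}\right) 12 - 129} = \sqrt{- \frac{136}{3} - 129} = \sqrt{- \frac{523}{3}} = \frac{i \sqrt{1569}}{3}$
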